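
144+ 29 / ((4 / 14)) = 491 / 2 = 245.50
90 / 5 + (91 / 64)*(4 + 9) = 36.48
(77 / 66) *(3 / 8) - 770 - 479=-19977 / 16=-1248.56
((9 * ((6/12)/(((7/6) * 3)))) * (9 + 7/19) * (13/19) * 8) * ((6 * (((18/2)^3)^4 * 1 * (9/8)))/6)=52936897740779754/2527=20948515132876.83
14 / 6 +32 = 103 / 3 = 34.33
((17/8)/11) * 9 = 153/88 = 1.74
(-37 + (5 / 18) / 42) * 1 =-27967 / 756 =-36.99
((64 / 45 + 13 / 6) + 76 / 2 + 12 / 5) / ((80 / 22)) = 43549 / 3600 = 12.10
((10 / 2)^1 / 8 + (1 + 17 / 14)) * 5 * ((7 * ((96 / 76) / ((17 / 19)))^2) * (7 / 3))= 462.15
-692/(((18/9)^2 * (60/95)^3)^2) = -681.43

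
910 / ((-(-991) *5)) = 182 / 991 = 0.18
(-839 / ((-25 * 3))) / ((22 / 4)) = 1678 / 825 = 2.03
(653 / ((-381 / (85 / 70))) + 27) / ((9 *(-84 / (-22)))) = 1462087 / 2016252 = 0.73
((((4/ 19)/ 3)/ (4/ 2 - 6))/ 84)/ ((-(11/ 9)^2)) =9/ 64372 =0.00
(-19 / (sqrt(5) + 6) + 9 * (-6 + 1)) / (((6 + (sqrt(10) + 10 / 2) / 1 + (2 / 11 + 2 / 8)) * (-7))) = 44 * (45 * sqrt(5) + 289) / (7 * (44 * sqrt(10) + 503) * (sqrt(5) + 6)) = 0.46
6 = 6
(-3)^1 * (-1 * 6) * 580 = 10440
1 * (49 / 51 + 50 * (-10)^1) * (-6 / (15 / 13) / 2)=330863 / 255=1297.50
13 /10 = 1.30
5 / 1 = 5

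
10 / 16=5 / 8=0.62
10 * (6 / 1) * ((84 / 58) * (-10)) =-25200 / 29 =-868.97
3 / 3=1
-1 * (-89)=89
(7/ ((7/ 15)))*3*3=135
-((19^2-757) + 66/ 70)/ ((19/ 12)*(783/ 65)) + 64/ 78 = 3239108/ 150423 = 21.53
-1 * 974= -974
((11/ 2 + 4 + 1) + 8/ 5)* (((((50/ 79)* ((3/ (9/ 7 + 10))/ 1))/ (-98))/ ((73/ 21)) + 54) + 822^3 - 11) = 15309038089546949/ 2277965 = 6720488721.09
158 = 158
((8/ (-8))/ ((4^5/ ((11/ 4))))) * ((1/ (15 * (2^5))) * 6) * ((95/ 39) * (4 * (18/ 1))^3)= -50787/ 1664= -30.52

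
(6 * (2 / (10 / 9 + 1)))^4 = 136048896 / 130321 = 1043.95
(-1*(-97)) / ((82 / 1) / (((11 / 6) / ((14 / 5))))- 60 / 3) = 5335 / 5788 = 0.92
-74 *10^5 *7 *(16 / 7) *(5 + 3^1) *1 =-947200000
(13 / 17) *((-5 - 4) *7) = -819 / 17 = -48.18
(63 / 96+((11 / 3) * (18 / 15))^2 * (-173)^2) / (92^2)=68.46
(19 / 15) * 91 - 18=1459 / 15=97.27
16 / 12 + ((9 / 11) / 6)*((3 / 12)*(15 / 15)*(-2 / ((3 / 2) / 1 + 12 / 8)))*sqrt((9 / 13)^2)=2261 / 1716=1.32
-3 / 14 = -0.21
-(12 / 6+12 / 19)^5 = -126.21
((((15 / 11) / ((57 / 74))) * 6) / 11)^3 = 10941048000 / 12151136899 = 0.90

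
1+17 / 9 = 26 / 9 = 2.89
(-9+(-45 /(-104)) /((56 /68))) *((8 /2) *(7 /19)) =-12339 /988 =-12.49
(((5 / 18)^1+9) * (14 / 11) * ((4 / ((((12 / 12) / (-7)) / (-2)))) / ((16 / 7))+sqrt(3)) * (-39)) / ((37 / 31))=-23084243 / 2442 - 471107 * sqrt(3) / 1221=-10121.30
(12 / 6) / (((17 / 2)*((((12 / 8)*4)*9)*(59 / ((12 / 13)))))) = 0.00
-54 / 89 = -0.61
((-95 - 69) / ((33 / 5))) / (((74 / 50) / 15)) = -102500 / 407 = -251.84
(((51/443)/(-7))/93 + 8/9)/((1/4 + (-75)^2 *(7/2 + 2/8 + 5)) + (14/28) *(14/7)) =153779/8516822076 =0.00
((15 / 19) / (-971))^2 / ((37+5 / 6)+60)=1350 / 199794607787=0.00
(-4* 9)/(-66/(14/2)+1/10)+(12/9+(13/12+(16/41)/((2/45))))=4837217/321276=15.06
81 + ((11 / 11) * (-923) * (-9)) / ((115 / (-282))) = -20289.21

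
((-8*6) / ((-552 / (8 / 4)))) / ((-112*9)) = -1 / 5796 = -0.00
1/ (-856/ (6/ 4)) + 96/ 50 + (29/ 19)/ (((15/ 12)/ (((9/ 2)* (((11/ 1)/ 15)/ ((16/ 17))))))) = 1008297/ 162640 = 6.20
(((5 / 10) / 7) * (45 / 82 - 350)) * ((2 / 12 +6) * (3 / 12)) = -1060235 / 27552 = -38.48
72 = 72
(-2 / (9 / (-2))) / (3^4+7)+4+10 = 2773 / 198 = 14.01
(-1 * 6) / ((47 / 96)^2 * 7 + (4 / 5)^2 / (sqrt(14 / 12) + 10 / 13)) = 152558270208000 / 23848396280729 -34449496473600 * sqrt(42) / 23848396280729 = -2.96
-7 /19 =-0.37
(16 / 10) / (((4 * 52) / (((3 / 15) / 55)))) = 1 / 35750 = 0.00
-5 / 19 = -0.26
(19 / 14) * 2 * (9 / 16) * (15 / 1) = 2565 / 112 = 22.90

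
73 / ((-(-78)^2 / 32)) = -584 / 1521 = -0.38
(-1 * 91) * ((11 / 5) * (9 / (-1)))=9009 / 5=1801.80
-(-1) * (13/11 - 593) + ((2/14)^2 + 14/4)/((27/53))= -5674775/9702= -584.91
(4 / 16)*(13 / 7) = 0.46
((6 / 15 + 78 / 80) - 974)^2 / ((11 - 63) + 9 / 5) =-1206055 / 64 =-18844.61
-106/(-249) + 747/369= 25013/10209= 2.45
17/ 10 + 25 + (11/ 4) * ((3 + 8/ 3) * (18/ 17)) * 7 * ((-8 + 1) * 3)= -11994/ 5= -2398.80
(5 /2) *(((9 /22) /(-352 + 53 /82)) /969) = -615 /204730966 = -0.00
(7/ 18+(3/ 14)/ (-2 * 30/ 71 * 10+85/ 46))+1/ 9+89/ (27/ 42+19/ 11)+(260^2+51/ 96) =23851441225603/ 352630880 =67638.55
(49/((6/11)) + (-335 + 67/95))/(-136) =139343/77520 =1.80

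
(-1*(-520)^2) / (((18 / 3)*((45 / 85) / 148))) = -340163200 / 27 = -12598637.04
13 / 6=2.17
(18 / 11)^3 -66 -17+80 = 1839 / 1331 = 1.38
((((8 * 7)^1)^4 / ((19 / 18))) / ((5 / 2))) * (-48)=-16994009088 / 95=-178884306.19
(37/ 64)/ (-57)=-37/ 3648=-0.01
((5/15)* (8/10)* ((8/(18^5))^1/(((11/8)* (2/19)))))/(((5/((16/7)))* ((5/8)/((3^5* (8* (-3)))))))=-77824/2338875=-0.03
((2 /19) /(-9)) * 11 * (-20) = 440 /171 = 2.57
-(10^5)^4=-100000000000000000000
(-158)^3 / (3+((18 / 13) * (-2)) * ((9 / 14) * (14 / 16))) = -205104224 / 75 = -2734722.99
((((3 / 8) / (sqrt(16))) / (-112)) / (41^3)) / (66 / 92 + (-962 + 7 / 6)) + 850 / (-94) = -6954745991055871 / 769113086070784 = -9.04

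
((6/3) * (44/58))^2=1936/841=2.30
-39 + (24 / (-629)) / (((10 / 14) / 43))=-129879 / 3145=-41.30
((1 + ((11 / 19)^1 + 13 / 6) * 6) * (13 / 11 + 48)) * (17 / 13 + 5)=5420.75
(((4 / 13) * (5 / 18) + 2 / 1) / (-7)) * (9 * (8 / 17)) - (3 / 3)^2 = -3499 / 1547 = -2.26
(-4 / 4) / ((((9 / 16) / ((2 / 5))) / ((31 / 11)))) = -992 / 495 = -2.00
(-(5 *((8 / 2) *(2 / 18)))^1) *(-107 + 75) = 640 / 9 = 71.11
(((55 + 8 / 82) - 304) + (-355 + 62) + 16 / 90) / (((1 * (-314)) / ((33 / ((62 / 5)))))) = 5497151 / 1197282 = 4.59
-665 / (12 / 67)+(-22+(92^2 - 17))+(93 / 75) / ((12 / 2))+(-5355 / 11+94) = 4751419 / 1100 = 4319.47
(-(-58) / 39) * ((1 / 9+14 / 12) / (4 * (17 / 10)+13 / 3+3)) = 3335 / 24804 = 0.13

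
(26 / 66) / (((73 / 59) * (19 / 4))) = 3068 / 45771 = 0.07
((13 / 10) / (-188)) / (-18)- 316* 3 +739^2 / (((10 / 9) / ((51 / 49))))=846693784933 / 1658160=510622.49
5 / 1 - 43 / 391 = 1912 / 391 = 4.89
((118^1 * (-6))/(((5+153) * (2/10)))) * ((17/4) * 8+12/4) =-65490/79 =-828.99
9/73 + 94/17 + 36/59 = 458561/73219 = 6.26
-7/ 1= -7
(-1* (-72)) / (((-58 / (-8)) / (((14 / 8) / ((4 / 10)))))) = 1260 / 29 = 43.45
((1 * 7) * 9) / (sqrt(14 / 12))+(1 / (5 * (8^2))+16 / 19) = 5139 / 6080+9 * sqrt(42) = 59.17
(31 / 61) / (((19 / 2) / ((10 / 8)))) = 155 / 2318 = 0.07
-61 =-61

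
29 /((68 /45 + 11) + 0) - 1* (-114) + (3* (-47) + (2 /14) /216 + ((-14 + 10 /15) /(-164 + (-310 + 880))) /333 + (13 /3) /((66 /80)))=-19.43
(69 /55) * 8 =552 /55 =10.04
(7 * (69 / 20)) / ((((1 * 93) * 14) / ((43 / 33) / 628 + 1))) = 477641 / 25697760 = 0.02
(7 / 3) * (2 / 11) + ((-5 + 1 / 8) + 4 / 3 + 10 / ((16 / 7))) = 1.26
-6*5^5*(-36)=675000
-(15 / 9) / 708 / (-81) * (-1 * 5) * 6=-25 / 28674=-0.00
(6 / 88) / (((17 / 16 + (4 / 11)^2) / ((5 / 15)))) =44 / 2313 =0.02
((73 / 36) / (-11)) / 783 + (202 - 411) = -64804285 / 310068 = -209.00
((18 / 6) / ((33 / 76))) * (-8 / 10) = -304 / 55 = -5.53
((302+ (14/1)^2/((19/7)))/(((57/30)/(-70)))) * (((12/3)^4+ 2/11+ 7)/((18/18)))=-14408415000/3971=-3628409.72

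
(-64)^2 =4096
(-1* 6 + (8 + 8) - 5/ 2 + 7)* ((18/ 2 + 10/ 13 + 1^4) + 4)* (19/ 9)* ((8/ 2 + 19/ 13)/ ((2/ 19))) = 11892784/ 507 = 23457.17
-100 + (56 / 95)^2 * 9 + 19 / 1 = -702801 / 9025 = -77.87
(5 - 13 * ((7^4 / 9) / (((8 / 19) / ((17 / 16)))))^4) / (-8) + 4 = 4702427211492907301303965 / 14089640214528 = 333750694829.25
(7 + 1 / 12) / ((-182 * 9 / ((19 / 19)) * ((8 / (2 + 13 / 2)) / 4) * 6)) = -1445 / 471744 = -0.00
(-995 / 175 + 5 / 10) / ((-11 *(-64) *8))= -33 / 35840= -0.00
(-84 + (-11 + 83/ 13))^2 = 7852.69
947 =947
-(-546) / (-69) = -182 / 23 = -7.91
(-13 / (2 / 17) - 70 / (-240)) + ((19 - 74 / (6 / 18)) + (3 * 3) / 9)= -7493 / 24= -312.21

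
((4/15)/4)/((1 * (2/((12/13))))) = 2/65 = 0.03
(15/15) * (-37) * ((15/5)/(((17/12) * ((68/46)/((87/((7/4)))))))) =-5330664/2023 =-2635.03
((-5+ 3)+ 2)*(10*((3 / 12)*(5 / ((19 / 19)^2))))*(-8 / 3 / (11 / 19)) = 0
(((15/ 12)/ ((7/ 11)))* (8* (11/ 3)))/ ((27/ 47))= 56870/ 567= 100.30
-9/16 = -0.56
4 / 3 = 1.33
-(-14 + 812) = -798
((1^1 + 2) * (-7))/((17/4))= -84/17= -4.94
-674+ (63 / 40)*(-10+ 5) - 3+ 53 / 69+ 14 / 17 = -6411931 / 9384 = -683.28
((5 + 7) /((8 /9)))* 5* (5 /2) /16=675 /64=10.55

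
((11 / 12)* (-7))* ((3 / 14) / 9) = -11 / 72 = -0.15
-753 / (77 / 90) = -67770 / 77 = -880.13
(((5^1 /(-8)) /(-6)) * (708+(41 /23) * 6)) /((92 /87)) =1198425 /16928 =70.80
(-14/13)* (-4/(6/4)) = 112/39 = 2.87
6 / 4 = 3 / 2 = 1.50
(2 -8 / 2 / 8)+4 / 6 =13 / 6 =2.17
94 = 94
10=10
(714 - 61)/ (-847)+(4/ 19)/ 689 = -0.77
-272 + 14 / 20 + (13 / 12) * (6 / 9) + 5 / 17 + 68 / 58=-5970233 / 22185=-269.11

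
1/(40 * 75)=1/3000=0.00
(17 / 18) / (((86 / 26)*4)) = 221 / 3096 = 0.07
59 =59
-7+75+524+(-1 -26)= 565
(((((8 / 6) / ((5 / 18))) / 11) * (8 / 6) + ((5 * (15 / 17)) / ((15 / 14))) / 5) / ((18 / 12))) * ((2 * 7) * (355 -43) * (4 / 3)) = 5101824 / 935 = 5456.50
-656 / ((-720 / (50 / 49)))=410 / 441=0.93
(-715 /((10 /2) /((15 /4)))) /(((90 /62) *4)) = -4433 /48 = -92.35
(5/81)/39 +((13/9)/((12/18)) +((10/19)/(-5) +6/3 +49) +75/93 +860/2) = 1800624307/3721302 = 483.87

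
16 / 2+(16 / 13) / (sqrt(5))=16*sqrt(5) / 65+8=8.55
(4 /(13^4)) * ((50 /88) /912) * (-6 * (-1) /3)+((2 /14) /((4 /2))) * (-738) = -52863668969 /1002833832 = -52.71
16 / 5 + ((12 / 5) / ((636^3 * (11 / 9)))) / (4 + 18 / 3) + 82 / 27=220623803867 / 35373175200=6.24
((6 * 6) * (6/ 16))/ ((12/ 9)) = 10.12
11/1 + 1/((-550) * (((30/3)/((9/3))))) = 60497/5500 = 11.00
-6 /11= -0.55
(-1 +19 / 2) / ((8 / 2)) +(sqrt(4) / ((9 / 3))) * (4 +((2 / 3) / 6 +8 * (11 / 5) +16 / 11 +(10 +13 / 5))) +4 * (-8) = -71651 / 11880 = -6.03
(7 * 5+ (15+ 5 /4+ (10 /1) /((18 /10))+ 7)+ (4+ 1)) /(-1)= -2477 /36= -68.81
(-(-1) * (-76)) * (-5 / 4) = 95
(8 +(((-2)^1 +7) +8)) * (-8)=-168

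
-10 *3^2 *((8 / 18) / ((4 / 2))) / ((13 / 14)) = -280 / 13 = -21.54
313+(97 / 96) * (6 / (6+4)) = 50177 / 160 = 313.61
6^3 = 216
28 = 28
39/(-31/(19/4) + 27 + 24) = 57/65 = 0.88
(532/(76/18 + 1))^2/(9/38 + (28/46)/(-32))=160291208448/3364307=47644.64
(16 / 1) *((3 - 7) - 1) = -80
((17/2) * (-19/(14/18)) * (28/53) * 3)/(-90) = 969/265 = 3.66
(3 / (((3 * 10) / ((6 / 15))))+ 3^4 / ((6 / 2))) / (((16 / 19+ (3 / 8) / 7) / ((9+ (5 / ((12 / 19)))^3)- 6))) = 19387738643 / 1286550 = 15069.56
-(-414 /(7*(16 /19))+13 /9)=34669 /504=68.79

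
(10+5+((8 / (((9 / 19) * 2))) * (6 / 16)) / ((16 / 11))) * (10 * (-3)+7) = -37927 / 96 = -395.07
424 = 424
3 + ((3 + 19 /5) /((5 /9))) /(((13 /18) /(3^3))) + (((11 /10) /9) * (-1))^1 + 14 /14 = 2699573 /5850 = 461.47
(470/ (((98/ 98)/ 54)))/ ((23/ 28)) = 710640/ 23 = 30897.39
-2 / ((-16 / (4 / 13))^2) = -1 / 1352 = -0.00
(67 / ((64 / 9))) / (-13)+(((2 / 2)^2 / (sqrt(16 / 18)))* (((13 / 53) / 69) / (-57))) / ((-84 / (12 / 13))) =-603 / 832+sqrt(2) / 1945524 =-0.72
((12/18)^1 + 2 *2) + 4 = 26/3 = 8.67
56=56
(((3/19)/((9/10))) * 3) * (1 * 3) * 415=12450/19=655.26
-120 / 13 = -9.23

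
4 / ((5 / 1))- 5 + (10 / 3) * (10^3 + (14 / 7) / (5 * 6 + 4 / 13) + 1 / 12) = 59034359 / 17730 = 3329.63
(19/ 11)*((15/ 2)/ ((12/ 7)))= 665/ 88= 7.56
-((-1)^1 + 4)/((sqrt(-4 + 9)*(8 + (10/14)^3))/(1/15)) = -343*sqrt(5)/71725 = -0.01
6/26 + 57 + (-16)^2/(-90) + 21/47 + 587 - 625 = 462827/27495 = 16.83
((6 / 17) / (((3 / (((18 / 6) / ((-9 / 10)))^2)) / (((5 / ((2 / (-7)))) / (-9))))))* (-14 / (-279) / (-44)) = -12250 / 4226013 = -0.00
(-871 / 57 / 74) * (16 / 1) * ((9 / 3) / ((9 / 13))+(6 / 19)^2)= -33453368 / 2284047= -14.65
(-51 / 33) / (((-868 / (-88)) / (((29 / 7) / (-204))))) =29 / 9114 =0.00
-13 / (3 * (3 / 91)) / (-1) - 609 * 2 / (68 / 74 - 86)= 2064839 / 14166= 145.76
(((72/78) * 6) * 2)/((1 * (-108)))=-4/39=-0.10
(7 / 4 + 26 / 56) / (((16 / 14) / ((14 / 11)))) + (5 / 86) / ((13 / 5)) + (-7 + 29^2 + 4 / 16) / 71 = 700409 / 49192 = 14.24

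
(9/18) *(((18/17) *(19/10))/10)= 171/1700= 0.10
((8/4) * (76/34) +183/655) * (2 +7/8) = 1216493/89080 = 13.66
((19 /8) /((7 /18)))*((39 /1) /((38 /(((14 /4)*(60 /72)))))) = 585 /32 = 18.28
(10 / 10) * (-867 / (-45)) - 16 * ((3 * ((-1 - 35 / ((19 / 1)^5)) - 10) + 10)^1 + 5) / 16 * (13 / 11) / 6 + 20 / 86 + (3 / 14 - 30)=-828980823394 / 122975456835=-6.74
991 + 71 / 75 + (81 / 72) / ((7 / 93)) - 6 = 4203751 / 4200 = 1000.89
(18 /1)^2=324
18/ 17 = 1.06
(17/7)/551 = 17/3857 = 0.00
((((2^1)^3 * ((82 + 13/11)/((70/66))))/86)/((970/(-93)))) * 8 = -816912/145985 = -5.60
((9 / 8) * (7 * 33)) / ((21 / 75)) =7425 / 8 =928.12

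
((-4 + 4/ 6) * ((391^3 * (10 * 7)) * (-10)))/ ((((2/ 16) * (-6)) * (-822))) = 836870594000/ 3699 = 226242388.21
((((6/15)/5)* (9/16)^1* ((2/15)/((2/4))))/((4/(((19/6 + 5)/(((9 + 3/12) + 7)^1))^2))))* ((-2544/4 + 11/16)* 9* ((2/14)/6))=-697319/6760000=-0.10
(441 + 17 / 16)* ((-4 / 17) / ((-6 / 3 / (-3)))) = -21219 / 136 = -156.02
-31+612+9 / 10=5819 / 10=581.90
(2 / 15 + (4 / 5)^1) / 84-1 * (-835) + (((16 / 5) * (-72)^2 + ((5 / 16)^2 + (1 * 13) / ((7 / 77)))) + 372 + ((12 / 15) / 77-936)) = 15082269409 / 887040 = 17002.92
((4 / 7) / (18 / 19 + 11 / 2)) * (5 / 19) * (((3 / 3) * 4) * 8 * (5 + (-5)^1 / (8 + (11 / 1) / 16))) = 157440 / 47677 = 3.30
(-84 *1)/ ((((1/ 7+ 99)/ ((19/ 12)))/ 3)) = -2793/ 694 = -4.02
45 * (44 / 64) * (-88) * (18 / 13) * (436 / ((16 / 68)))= -90806265 / 13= -6985097.31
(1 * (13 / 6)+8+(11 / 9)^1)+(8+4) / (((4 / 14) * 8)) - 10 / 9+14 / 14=595 / 36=16.53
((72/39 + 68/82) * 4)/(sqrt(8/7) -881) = -0.01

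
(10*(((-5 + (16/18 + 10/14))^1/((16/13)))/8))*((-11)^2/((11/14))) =-531.28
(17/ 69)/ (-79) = -17/ 5451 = -0.00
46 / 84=23 / 42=0.55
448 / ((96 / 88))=1232 / 3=410.67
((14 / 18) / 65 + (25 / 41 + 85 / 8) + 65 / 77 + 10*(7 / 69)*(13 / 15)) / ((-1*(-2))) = 1469164757 / 226546320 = 6.49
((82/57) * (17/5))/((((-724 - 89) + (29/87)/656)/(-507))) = 463633248/151998385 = 3.05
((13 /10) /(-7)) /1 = -13 /70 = -0.19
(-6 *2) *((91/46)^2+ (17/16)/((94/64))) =-1383453/24863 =-55.64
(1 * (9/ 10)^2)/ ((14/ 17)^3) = 397953/ 274400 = 1.45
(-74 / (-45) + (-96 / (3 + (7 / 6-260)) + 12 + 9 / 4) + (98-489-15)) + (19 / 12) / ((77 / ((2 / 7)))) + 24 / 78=-150784819049 / 387206820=-389.42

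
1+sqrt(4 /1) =3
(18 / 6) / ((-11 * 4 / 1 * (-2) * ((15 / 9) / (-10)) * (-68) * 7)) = 9 / 20944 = 0.00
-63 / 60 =-21 / 20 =-1.05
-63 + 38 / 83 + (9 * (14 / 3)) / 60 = -51329 / 830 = -61.84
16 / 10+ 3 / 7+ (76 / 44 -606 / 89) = -104616 / 34265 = -3.05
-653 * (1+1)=-1306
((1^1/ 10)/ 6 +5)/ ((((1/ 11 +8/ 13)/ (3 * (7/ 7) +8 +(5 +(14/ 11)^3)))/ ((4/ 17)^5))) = 4816308224/ 52056217191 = 0.09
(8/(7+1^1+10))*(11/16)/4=11/144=0.08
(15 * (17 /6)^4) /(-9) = -417605 /3888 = -107.41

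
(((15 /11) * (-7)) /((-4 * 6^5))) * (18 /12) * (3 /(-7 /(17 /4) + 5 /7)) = -4165 /2813184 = -0.00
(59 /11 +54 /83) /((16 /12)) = 16473 /3652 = 4.51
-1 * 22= -22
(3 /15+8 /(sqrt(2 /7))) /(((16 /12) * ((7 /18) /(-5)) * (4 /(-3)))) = 81 /56+405 * sqrt(14) /14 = 109.69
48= 48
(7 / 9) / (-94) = -7 / 846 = -0.01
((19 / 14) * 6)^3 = 185193 / 343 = 539.92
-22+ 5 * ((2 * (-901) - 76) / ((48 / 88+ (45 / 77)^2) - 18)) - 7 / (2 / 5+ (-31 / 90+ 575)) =184385430062 / 350081171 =526.69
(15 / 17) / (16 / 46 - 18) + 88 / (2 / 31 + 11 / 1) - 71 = -21339155 / 338198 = -63.10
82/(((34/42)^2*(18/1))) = 2009/289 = 6.95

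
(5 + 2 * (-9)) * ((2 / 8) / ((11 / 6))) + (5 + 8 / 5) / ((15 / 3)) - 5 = -2999 / 550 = -5.45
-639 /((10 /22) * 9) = -781 /5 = -156.20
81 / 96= 27 / 32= 0.84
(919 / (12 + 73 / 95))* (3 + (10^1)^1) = 1134965 / 1213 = 935.67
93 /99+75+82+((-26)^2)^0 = 5245 /33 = 158.94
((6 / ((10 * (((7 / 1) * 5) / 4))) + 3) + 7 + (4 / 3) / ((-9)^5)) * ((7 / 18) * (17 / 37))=2653124669 / 1474748775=1.80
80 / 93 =0.86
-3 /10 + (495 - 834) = -3393 /10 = -339.30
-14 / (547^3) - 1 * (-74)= 12111381888 / 163667323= 74.00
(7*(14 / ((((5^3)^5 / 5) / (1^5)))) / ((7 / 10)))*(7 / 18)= 98 / 10986328125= 0.00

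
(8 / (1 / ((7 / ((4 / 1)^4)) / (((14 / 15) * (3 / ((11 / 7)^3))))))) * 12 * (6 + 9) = 299475 / 5488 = 54.57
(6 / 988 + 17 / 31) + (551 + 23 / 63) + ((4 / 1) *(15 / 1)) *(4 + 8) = 1227125077 / 964782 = 1271.92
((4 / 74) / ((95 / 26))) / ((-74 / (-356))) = 9256 / 130055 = 0.07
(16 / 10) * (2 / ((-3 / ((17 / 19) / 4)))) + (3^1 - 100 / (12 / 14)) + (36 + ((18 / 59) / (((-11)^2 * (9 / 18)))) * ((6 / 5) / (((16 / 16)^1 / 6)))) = -10562223 / 135641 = -77.87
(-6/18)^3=-1/27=-0.04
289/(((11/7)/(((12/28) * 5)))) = 394.09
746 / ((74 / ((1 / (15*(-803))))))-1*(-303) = 135036122 / 445665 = 303.00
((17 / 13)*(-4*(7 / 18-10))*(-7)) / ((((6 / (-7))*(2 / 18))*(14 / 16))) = 164696 / 39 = 4222.97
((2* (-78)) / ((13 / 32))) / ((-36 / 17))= 544 / 3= 181.33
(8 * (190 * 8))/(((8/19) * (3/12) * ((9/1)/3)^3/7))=808640/27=29949.63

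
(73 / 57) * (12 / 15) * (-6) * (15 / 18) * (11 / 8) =-803 / 114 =-7.04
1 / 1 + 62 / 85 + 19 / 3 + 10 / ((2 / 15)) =21181 / 255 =83.06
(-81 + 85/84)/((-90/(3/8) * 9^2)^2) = -0.00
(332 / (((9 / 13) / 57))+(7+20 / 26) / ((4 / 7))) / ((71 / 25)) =106658225 / 11076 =9629.67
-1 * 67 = -67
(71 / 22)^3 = 357911 / 10648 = 33.61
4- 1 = 3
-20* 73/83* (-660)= 963600/83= 11609.64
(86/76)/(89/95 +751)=215/142868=0.00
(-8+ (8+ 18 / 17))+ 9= 171 / 17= 10.06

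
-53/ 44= -1.20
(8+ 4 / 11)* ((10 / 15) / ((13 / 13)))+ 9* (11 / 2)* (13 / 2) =43207 / 132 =327.33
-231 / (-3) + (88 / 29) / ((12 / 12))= 2321 / 29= 80.03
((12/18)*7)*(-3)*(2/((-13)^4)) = -28/28561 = -0.00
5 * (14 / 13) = 70 / 13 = 5.38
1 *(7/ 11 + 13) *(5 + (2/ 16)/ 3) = 275/ 4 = 68.75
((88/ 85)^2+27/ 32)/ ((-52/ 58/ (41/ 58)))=-18158203/ 12022400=-1.51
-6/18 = -1/3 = -0.33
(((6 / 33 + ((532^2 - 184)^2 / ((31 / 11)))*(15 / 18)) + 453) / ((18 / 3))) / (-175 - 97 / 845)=-6816202726642075 / 302750712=-22514241.77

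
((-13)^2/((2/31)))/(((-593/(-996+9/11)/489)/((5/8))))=140224009185/104368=1343553.67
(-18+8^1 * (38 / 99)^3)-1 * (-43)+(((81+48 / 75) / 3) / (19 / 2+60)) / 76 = 3261826481303 / 128127982950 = 25.46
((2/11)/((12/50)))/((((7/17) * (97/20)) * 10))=850/22407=0.04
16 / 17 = 0.94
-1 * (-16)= 16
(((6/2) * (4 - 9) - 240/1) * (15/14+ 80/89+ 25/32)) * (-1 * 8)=13988025/2492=5613.17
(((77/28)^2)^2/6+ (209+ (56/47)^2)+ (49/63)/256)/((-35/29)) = -64929073501/356267520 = -182.25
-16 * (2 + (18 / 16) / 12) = -67 / 2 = -33.50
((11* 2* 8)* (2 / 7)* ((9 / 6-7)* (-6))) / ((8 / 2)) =2904 / 7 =414.86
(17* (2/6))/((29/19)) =323/87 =3.71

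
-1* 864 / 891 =-0.97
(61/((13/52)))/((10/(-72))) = -8784/5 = -1756.80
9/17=0.53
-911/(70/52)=-23686/35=-676.74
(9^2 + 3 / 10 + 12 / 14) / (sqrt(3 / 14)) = 177.48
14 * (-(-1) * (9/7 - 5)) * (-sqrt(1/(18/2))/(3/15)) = 260/3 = 86.67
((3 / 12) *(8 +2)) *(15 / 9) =25 / 6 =4.17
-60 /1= -60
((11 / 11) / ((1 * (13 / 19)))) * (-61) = -1159 / 13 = -89.15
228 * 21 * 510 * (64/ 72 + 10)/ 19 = 1399440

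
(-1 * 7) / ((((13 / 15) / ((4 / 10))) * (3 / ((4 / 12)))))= -14 / 39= -0.36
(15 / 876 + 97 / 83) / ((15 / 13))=373607 / 363540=1.03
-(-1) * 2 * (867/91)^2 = 181.55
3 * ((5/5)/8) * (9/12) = 9/32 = 0.28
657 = 657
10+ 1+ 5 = 16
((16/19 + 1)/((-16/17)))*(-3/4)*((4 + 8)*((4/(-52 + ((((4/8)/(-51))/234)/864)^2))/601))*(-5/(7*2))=203329782363801600/252517196988731020133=0.00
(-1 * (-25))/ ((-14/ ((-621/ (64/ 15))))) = 232875/ 896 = 259.91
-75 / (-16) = 75 / 16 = 4.69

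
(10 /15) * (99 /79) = 66 /79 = 0.84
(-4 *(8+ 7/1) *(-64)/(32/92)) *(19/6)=34960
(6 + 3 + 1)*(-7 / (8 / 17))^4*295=295787533475 / 2048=144427506.58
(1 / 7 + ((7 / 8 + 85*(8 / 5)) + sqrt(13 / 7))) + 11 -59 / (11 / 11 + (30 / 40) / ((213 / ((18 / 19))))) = sqrt(91) / 7 + 13524131 / 151592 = 90.58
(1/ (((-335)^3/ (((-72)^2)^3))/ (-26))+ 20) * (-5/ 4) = -120457.56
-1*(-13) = 13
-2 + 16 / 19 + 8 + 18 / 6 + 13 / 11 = 2304 / 209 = 11.02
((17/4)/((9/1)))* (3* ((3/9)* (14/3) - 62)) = -2312/27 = -85.63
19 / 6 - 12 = -53 / 6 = -8.83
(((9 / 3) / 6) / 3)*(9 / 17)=3 / 34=0.09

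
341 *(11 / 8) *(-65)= -243815 / 8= -30476.88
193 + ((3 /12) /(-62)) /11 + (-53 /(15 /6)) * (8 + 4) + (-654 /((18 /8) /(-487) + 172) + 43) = -101467681987 /4570041080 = -22.20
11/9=1.22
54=54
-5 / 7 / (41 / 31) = -155 / 287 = -0.54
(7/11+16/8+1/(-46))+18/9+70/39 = 126485/19734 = 6.41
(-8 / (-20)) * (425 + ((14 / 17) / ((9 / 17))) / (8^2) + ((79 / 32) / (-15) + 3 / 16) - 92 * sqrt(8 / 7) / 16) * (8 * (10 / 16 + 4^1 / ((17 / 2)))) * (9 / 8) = 1341149 / 800 - 30843 * sqrt(14) / 4760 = 1652.19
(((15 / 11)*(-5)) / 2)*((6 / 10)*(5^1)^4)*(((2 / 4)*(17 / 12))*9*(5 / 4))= -7171875 / 704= -10187.32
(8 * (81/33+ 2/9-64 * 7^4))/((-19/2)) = 243399536/1881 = 129399.01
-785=-785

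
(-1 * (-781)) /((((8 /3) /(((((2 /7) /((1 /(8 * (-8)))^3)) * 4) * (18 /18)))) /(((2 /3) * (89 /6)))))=-18221367296 /21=-867684156.95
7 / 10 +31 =317 / 10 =31.70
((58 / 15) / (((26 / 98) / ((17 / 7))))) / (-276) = -3451 / 26910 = -0.13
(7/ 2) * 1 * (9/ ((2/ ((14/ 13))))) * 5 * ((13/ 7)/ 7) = 45/ 2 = 22.50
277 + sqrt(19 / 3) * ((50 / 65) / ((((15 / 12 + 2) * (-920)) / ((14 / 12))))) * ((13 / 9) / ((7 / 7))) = 277-7 * sqrt(57) / 48438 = 277.00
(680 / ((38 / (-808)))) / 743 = -274720 / 14117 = -19.46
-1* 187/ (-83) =187/ 83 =2.25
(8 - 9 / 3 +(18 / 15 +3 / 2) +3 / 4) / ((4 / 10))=169 / 8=21.12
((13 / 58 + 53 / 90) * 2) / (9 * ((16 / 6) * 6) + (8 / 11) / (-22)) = 128381 / 11366550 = 0.01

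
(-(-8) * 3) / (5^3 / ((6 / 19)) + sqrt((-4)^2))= 144 / 2399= 0.06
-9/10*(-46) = 207/5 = 41.40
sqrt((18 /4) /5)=3*sqrt(10) /10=0.95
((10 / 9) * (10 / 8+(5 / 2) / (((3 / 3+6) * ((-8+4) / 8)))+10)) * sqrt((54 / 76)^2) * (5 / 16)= 22125 / 8512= 2.60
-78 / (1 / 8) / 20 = -156 / 5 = -31.20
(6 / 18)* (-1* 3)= -1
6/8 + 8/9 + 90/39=3.95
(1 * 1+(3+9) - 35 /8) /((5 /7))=483 /40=12.08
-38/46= -0.83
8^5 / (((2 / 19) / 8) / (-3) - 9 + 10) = 7471104 / 227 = 32912.35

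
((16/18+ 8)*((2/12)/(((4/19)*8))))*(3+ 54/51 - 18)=-7505/612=-12.26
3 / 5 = 0.60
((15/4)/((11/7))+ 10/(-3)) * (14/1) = -13.26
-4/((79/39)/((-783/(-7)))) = -220.88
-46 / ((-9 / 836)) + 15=38591 / 9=4287.89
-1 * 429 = -429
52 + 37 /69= 3625 /69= 52.54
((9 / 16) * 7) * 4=63 / 4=15.75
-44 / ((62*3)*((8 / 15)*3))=-55 / 372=-0.15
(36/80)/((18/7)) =7/40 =0.18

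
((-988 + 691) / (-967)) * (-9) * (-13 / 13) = 2673 / 967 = 2.76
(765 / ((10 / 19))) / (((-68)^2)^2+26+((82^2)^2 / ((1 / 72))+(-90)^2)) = 969 / 2184444116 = 0.00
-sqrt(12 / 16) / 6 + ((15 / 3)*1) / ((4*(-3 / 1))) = -5 / 12 - sqrt(3) / 12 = -0.56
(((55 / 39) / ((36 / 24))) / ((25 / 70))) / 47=308 / 5499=0.06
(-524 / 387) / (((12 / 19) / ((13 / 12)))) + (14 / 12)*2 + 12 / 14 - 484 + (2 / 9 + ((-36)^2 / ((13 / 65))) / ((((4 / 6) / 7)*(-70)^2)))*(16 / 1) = -125515843 / 487620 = -257.41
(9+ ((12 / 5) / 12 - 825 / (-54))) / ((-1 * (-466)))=0.05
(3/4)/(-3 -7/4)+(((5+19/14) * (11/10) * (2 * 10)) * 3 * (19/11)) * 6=578301/133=4348.13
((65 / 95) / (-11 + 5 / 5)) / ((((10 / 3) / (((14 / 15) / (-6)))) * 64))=91 / 1824000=0.00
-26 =-26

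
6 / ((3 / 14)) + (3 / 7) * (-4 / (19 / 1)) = 3712 / 133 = 27.91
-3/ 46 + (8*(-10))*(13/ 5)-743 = -951.07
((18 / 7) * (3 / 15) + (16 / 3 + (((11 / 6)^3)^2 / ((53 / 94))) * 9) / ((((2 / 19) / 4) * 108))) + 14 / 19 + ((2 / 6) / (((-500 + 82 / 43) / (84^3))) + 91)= -4715774219956543 / 52829340661440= -89.26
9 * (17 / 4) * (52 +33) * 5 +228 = 65937 / 4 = 16484.25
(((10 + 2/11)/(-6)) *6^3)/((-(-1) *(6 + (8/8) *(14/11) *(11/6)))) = -12096/275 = -43.99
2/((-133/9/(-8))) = 144/133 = 1.08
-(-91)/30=91/30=3.03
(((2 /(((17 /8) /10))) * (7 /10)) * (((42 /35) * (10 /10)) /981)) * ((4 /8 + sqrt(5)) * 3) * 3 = 336 /9265 + 672 * sqrt(5) /9265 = 0.20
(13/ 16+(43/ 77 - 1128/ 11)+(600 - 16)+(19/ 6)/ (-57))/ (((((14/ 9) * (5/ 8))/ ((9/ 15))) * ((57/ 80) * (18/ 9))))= 10705906/ 51205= 209.08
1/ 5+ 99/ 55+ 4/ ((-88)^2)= 3873/ 1936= 2.00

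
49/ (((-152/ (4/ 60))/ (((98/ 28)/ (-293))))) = 343/ 1336080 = 0.00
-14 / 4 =-7 / 2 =-3.50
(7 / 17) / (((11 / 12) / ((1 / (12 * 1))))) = 7 / 187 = 0.04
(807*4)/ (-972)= -269/ 81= -3.32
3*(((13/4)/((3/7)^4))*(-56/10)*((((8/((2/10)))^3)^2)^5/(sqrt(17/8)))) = -100761188985221841053286400000000000000000000000000000*sqrt(34)/459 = -1280029729499443818289488000000000000000000000000000.00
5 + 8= 13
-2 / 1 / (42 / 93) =-31 / 7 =-4.43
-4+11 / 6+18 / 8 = 1 / 12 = 0.08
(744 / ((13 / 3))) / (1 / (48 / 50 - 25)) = -1341432 / 325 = -4127.48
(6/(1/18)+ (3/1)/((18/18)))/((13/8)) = 888/13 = 68.31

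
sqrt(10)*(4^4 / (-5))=-256*sqrt(10) / 5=-161.91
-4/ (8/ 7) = -7/ 2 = -3.50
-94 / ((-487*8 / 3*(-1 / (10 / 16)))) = -705 / 15584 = -0.05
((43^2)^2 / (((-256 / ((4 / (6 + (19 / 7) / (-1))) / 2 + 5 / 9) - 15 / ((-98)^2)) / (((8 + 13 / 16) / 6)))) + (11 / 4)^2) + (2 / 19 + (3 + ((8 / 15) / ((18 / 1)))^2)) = -21453977503878855271 / 939908144444400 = -22825.61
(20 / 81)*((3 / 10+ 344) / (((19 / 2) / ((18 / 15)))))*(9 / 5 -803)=-110341264 / 12825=-8603.61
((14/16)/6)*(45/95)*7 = 147/304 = 0.48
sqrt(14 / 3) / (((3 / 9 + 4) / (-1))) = -sqrt(42) / 13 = -0.50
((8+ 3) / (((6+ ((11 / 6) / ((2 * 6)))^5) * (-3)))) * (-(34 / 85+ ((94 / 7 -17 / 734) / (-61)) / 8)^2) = 604482959577357058176 / 7127670985829816252075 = 0.08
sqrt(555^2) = 555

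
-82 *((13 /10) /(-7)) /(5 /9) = 4797 /175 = 27.41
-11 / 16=-0.69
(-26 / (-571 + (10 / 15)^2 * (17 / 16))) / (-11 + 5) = -156 / 20539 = -0.01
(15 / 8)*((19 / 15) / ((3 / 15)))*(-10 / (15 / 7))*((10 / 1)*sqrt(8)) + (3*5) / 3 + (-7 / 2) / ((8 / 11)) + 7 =115 / 16 - 3325*sqrt(2) / 3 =-1560.23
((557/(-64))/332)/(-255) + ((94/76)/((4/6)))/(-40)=-4764241/102946560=-0.05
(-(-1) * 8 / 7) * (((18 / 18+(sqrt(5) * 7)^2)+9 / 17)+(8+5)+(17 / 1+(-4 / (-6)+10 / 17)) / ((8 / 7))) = 112405 / 357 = 314.86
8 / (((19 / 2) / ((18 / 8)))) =36 / 19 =1.89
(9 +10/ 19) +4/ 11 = 2067/ 209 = 9.89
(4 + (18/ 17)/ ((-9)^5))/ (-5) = -446146/ 557685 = -0.80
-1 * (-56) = 56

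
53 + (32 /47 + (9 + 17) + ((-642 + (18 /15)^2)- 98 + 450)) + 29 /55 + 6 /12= -5372971 /25850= -207.85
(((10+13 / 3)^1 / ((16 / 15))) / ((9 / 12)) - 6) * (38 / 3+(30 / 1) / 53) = 157.69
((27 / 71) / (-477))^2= 9 / 14160169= 0.00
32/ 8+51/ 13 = 103/ 13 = 7.92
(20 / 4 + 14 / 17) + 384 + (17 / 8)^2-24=402929 / 1088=370.34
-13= -13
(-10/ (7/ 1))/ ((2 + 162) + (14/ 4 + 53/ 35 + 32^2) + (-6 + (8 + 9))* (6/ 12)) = -0.00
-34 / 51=-2 / 3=-0.67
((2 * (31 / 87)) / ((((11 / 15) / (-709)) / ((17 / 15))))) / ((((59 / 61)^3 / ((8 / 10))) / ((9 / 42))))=-339239447132 / 2293056535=-147.94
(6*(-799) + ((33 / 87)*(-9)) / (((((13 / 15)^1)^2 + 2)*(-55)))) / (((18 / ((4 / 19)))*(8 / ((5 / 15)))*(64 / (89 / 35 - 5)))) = 1233479209 / 13751902080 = 0.09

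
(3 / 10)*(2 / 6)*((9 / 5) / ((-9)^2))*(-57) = -19 / 150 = -0.13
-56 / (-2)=28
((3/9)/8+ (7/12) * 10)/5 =47/40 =1.18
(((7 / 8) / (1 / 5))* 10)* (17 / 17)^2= 175 / 4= 43.75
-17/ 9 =-1.89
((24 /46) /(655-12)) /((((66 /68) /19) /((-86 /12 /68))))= -817 /488037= -0.00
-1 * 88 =-88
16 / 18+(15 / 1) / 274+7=19589 / 2466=7.94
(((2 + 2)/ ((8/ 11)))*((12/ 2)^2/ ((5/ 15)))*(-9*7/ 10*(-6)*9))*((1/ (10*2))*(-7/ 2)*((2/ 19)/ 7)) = -505197/ 950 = -531.79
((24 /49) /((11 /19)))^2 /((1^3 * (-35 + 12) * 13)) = -207936 /86865779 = -0.00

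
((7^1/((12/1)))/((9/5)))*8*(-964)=-67480/27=-2499.26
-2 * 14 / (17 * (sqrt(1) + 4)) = -0.33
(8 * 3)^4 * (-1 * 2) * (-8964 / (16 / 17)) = 6319835136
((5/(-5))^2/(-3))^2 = 1/9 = 0.11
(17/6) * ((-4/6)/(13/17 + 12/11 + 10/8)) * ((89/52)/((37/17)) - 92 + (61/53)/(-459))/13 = 798374850823/187076735001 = 4.27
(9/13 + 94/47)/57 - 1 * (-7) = 5222/741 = 7.05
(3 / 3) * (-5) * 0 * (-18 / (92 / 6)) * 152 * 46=0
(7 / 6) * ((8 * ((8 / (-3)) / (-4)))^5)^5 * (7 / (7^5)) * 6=1267650600228229401496703205376 / 290619993038949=4361883664550010.48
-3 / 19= -0.16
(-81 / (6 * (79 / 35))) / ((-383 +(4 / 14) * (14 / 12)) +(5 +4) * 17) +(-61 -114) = -19048015 / 108862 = -174.97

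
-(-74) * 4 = 296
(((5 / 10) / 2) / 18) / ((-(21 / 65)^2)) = -4225 / 31752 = -0.13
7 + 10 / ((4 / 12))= 37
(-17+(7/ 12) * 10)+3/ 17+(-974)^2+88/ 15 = 161274049/ 170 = 948670.88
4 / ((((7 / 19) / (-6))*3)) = -152 / 7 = -21.71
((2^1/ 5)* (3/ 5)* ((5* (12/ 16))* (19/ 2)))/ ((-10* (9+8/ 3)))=-513/ 7000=-0.07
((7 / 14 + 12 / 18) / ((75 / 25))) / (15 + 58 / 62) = 217 / 8892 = 0.02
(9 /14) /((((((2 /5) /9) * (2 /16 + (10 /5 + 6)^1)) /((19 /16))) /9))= 13851 /728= 19.03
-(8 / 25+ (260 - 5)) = -6383 / 25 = -255.32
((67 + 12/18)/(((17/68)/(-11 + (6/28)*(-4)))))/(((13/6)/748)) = -14403488/13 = -1107960.62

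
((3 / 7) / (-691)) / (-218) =3 / 1054466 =0.00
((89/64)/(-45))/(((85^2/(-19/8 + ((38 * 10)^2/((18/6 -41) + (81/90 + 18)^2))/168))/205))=-6216148129/22317528844800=-0.00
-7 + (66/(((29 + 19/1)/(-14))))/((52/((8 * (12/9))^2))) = -5747/117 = -49.12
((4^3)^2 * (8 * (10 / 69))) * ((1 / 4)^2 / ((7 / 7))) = 20480 / 69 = 296.81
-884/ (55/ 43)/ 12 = -9503/ 165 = -57.59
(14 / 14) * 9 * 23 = 207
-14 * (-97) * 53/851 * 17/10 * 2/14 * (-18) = -369.72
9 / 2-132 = -255 / 2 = -127.50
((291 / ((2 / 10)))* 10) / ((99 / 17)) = 82450 / 33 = 2498.48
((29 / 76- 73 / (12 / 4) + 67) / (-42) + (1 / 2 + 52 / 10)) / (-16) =-223841 / 766080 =-0.29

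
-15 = -15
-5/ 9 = -0.56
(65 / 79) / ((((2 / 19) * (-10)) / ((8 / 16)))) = -247 / 632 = -0.39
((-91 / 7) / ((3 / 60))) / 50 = -5.20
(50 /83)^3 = 125000 /571787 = 0.22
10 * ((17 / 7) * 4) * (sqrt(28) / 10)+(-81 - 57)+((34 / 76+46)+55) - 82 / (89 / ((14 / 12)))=-381769 / 10146+136 * sqrt(7) / 7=13.78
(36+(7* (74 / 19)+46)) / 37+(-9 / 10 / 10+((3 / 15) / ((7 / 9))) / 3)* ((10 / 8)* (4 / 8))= 2323011 / 787360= 2.95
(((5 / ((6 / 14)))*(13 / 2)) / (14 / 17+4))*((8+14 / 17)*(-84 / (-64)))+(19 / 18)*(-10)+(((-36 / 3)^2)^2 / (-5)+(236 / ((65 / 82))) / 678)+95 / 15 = -344222936381 / 86729760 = -3968.91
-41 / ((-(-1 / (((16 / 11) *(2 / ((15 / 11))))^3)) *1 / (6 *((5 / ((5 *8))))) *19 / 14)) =-4702208 / 21375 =-219.99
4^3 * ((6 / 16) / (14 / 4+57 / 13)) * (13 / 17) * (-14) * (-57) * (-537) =-3476202912 / 3485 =-997475.73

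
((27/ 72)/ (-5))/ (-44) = 3/ 1760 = 0.00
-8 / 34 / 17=-4 / 289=-0.01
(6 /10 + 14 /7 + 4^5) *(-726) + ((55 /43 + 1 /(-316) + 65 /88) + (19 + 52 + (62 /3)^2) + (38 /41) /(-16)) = -205395529245481 /275768460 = -744811.53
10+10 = 20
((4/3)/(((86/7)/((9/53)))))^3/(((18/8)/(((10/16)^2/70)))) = 735/47347054556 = 0.00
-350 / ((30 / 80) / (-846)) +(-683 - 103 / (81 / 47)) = 63897436 / 81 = 788857.23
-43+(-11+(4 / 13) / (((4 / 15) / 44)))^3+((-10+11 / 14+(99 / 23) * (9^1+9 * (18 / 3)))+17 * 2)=44675621227 / 707434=63151.65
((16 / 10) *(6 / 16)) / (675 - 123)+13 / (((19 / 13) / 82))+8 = 12889219 / 17480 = 737.37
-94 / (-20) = 4.70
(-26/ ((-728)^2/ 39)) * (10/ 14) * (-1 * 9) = 135/ 10976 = 0.01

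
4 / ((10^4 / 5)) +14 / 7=1001 / 500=2.00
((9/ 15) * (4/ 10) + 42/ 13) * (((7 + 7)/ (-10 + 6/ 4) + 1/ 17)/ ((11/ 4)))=-121824/ 60775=-2.00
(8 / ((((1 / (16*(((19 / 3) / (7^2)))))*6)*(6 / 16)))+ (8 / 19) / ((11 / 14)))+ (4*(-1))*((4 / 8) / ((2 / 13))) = -1413263 / 276507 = -5.11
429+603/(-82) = 34575/82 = 421.65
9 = 9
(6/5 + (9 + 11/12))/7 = 667/420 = 1.59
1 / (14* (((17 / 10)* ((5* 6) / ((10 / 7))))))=5 / 2499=0.00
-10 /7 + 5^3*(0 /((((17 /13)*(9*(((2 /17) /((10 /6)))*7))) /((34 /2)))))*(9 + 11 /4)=-10 /7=-1.43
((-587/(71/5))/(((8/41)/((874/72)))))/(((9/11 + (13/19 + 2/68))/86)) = -1606819368341/11128824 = -144383.57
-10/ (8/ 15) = -75/ 4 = -18.75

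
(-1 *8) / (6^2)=-2 / 9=-0.22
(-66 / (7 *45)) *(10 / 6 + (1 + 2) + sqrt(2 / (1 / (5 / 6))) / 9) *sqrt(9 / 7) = 22 *sqrt(7) *(-126 - sqrt(15)) / 6615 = -1.14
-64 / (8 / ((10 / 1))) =-80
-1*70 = -70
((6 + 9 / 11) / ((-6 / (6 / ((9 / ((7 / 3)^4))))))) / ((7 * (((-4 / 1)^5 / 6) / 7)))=60025 / 456192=0.13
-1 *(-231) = 231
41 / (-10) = -41 / 10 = -4.10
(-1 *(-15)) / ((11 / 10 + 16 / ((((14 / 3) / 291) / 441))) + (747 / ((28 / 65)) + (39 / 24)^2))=11200 / 329824953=0.00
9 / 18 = 1 / 2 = 0.50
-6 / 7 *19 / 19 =-6 / 7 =-0.86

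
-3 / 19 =-0.16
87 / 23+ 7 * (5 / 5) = 248 / 23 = 10.78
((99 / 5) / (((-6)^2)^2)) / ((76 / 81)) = 99 / 6080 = 0.02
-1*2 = -2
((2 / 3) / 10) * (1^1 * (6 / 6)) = 1 / 15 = 0.07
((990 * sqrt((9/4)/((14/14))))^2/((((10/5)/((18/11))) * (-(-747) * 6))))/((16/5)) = 334125/2656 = 125.80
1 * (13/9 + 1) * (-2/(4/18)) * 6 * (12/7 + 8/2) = -5280/7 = -754.29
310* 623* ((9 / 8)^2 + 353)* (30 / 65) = 6568254735 / 208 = 31578147.76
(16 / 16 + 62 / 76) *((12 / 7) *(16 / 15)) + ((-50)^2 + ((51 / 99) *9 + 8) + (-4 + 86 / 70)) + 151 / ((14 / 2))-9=3695182 / 1463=2525.76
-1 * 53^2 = -2809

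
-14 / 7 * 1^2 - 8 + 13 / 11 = -97 / 11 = -8.82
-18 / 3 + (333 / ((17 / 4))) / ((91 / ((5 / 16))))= -35463 / 6188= -5.73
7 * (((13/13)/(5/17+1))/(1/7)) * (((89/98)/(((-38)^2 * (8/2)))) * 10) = 7565/127072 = 0.06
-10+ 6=-4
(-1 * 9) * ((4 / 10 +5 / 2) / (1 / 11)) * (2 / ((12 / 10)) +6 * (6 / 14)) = -85173 / 70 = -1216.76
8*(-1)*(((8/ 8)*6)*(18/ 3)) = -288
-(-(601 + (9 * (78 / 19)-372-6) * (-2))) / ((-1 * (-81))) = 24379 / 1539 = 15.84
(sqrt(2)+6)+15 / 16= sqrt(2)+111 / 16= 8.35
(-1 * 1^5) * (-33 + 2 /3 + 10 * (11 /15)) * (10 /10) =25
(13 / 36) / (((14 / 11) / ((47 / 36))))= 6721 / 18144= 0.37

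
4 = 4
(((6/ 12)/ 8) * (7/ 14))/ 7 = 1/ 224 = 0.00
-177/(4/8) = -354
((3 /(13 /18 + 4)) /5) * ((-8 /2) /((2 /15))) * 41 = -13284 /85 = -156.28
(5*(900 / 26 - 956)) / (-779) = 59890 / 10127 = 5.91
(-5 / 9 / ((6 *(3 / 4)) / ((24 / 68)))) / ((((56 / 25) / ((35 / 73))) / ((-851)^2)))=-452625625 / 67014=-6754.20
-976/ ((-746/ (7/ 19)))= 3416/ 7087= 0.48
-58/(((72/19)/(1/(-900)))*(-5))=-551/162000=-0.00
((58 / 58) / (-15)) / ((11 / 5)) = -1 / 33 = -0.03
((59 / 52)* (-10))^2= 87025 / 676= 128.74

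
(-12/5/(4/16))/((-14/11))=264/35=7.54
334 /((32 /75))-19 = 12221 /16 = 763.81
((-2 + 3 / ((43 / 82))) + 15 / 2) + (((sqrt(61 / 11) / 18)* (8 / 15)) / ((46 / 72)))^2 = 1264793351 / 112597650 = 11.23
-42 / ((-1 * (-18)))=-7 / 3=-2.33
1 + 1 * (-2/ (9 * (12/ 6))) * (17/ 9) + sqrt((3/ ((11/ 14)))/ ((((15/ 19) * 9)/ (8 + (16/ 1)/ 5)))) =64/ 81 + 28 * sqrt(209)/ 165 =3.24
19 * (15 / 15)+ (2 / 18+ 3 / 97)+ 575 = 518686 / 873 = 594.14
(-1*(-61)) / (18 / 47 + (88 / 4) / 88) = 11468 / 119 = 96.37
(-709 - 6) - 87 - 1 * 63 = -865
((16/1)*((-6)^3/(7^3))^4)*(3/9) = 11609505792/13841287201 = 0.84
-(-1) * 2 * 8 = 16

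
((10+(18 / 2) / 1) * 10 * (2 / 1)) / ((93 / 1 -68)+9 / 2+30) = 6.39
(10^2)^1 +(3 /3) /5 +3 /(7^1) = 100.63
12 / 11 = 1.09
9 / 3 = 3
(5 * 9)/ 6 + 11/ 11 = 8.50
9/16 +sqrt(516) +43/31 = 967/496 +2*sqrt(129) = 24.67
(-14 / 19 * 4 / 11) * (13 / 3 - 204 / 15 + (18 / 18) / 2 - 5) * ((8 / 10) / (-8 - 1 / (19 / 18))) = -23128 / 70125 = -0.33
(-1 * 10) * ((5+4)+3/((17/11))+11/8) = -123.16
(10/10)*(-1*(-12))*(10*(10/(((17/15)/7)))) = 126000/17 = 7411.76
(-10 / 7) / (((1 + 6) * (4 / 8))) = -0.41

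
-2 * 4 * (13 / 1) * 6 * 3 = -1872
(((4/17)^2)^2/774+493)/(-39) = -15935055239/1260582453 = -12.64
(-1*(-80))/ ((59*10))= 8/ 59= 0.14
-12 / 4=-3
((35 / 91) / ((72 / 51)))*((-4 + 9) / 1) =1.36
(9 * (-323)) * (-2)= 5814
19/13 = 1.46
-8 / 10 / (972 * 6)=-0.00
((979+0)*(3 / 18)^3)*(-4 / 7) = -979 / 378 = -2.59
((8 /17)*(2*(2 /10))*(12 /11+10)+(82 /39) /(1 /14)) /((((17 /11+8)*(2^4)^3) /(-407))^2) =523640839403 /153292898304000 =0.00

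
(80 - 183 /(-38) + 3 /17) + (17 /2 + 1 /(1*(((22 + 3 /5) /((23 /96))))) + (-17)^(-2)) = 5569831945 /59566368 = 93.51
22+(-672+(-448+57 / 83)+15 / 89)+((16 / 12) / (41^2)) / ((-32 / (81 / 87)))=-3160732349619 / 2880870904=-1097.14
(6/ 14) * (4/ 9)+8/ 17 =236/ 357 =0.66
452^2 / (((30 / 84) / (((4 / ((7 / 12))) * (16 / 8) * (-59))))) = -2314355712 / 5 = -462871142.40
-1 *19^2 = -361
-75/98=-0.77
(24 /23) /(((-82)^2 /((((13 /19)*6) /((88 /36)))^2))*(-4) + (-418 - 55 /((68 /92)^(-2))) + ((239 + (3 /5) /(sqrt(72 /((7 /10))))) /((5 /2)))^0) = -8500869 /81328515899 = -0.00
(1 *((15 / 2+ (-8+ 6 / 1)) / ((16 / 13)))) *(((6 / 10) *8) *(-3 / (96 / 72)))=-3861 / 80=-48.26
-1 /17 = -0.06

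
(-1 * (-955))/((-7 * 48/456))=-18145/14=-1296.07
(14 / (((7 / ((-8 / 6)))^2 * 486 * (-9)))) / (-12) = 4 / 413343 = 0.00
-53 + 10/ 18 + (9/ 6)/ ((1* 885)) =-278471/ 5310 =-52.44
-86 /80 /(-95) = 43 /3800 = 0.01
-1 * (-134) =134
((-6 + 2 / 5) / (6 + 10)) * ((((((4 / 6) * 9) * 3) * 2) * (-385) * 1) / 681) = 1617 / 227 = 7.12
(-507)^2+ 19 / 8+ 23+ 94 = 2057347 / 8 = 257168.38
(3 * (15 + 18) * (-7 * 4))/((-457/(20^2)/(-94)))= -104227200/457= -228068.27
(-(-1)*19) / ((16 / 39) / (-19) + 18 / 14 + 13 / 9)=295659 / 42148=7.01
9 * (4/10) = 18/5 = 3.60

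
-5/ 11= -0.45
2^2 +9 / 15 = 23 / 5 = 4.60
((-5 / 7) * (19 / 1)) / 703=-5 / 259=-0.02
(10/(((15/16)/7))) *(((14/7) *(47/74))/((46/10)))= 20.62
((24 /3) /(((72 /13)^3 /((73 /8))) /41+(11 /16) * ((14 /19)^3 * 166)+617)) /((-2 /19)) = -1713883008682 /14953871779929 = -0.11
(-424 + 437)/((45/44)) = 12.71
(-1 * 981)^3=-944076141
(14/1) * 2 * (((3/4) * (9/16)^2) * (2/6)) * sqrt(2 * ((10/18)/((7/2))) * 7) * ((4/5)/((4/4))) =189 * sqrt(5)/160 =2.64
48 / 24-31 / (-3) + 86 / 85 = 13.35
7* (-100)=-700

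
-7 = -7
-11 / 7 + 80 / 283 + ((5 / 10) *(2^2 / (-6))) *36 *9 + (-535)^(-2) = -61967996744 / 567011725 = -109.29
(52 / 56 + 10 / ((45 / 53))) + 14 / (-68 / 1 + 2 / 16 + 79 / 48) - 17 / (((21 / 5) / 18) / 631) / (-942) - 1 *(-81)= 8948717587 / 62886978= 142.30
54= 54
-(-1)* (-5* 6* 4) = -120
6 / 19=0.32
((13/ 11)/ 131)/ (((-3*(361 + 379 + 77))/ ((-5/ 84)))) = 65/ 296678844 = 0.00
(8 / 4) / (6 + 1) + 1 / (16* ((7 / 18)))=25 / 56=0.45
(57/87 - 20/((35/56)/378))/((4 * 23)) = -350765/2668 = -131.47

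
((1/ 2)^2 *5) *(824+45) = 4345/ 4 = 1086.25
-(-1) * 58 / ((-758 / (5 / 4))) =-145 / 1516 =-0.10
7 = 7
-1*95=-95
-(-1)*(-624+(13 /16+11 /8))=-9949 /16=-621.81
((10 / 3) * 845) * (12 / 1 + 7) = 160550 / 3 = 53516.67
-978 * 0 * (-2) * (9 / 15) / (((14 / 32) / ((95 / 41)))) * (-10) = 0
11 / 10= 1.10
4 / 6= 2 / 3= 0.67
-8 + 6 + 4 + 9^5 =59051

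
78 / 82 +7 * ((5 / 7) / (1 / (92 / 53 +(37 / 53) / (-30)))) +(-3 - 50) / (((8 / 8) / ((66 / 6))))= -7477109 / 13038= -573.49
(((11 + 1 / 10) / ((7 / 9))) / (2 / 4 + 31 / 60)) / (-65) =-5994 / 27755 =-0.22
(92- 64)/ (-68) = -7/ 17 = -0.41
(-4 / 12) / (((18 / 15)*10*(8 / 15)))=-5 / 96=-0.05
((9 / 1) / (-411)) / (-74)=3 / 10138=0.00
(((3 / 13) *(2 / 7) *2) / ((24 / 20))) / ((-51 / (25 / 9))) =-250 / 41769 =-0.01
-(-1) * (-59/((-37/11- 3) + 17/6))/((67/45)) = 175230/15611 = 11.22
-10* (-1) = 10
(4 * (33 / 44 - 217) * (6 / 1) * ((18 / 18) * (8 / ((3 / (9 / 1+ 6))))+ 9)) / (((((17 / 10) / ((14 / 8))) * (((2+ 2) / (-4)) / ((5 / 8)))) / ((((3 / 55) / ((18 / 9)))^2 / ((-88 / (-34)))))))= 47.02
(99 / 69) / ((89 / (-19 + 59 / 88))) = -4839 / 16376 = -0.30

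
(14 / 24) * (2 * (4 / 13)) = 14 / 39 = 0.36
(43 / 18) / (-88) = -43 / 1584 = -0.03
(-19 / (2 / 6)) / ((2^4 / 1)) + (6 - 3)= -9 / 16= -0.56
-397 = -397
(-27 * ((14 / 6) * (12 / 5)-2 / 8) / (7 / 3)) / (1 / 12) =-26001 / 35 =-742.89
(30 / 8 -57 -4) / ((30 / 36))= -687 / 10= -68.70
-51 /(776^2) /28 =-51 /16860928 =-0.00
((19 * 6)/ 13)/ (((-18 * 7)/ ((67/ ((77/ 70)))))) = -12730/ 3003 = -4.24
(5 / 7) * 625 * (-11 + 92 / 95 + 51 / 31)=-15436250 / 4123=-3743.94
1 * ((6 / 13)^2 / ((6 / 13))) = 6 / 13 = 0.46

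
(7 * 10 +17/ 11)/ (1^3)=787/ 11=71.55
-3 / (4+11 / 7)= -7 / 13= -0.54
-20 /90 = -2 /9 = -0.22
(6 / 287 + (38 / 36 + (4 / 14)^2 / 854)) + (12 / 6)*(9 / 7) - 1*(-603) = 9367357103 / 15441174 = 606.65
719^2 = 516961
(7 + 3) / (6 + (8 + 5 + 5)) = 5 / 12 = 0.42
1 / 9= 0.11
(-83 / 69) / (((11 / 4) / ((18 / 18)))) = -332 / 759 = -0.44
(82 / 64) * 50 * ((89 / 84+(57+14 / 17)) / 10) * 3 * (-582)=-5016090675 / 7616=-658625.35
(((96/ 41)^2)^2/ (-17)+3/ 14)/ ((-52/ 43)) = 44933769039/ 34971618136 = 1.28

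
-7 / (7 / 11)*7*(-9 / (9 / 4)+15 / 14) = 451 / 2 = 225.50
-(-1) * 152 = 152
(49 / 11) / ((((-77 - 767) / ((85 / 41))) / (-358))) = 745535 / 190322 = 3.92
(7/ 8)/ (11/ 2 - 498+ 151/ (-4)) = -1/ 606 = -0.00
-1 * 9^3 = -729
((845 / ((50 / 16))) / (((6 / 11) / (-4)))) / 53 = -29744 / 795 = -37.41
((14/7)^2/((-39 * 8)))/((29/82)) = -41/1131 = -0.04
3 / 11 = 0.27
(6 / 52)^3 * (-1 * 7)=-189 / 17576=-0.01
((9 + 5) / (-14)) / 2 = -1 / 2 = -0.50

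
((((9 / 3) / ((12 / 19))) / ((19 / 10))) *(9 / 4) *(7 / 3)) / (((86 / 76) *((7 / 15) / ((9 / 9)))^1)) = 4275 / 172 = 24.85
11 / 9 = 1.22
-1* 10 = -10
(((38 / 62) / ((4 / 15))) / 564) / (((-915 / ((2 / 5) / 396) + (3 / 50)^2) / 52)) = -40625 / 173660979573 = -0.00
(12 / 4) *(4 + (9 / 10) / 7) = 867 / 70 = 12.39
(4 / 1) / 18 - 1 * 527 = -4741 / 9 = -526.78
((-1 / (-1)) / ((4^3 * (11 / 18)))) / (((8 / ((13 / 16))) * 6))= 39 / 90112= 0.00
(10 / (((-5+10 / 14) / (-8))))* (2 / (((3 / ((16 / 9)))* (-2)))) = -896 / 81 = -11.06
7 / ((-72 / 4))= -7 / 18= -0.39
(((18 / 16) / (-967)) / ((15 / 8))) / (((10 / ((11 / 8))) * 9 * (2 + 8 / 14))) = -77 / 20887200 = -0.00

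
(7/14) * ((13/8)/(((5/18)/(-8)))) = -117/5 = -23.40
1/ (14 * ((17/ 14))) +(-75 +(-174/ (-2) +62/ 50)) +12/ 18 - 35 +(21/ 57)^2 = -9619184/ 460275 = -20.90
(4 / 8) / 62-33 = -4091 / 124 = -32.99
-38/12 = -19/6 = -3.17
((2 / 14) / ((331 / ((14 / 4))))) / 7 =1 / 4634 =0.00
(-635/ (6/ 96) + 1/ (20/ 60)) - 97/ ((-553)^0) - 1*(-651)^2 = -434055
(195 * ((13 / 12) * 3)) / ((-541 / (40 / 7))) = -25350 / 3787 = -6.69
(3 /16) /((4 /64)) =3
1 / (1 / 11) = 11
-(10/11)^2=-100/121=-0.83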